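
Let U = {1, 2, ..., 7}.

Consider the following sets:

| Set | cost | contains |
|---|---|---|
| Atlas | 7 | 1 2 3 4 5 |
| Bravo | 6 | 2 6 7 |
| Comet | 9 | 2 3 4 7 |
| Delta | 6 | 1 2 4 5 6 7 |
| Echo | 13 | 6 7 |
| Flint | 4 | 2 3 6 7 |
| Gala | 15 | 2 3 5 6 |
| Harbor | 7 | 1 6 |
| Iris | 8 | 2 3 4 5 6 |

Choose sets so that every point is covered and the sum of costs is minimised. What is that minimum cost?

Delta, Flint together cover every point (Delta ∪ Flint = {1, 2, 3, 4, 5, 6, 7}); total cost 6 + 4 = 10.
No covering selection has total cost below 10.

10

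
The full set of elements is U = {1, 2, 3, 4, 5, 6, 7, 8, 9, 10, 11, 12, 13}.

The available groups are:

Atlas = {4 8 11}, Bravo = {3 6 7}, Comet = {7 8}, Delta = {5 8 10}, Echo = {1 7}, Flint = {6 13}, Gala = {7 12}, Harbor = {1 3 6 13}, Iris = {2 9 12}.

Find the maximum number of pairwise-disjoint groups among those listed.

Atlas, Echo, Flint, Iris are pairwise disjoint (Atlas={4,8,11}; Echo={1,7}; Flint={6,13}; Iris={2,9,12}).
Every remaining group overlaps one of these, and no 5 of the listed groups are pairwise disjoint, so 4 is the maximum.

4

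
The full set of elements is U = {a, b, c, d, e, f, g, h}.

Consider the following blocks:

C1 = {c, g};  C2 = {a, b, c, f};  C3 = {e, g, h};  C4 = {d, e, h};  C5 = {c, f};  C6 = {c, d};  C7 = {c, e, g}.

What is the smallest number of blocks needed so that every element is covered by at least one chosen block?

3

C2 and C4 and C7 together: C2 ∪ C4 ∪ C7 = {a, b, c, d, e, f, g, h} — every element is covered.
Only C2 contains a, so C2 is forced; the remaining 4 elements need at least 2 more blocks (each remaining block adds at most 3) — so at least 3 blocks are needed, and 3 is optimal.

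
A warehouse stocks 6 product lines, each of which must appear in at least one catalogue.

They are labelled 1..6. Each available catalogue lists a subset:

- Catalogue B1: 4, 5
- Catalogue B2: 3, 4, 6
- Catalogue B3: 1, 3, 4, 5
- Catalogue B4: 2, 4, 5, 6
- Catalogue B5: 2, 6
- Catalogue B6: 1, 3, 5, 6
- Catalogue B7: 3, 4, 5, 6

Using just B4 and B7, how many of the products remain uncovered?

1

Union of B4, B7 = {2, 3, 4, 5, 6}.
Not covered: 1 — 1 product.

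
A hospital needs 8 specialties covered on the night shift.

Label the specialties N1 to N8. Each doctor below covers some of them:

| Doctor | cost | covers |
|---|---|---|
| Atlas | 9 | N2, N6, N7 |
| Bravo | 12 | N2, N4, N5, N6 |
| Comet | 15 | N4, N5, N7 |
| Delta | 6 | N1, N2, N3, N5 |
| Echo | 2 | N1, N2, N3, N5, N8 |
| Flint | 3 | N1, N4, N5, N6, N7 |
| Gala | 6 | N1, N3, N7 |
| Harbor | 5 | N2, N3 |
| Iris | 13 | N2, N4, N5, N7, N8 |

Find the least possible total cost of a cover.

Echo, Flint together cover every specialty (Echo ∪ Flint = {N1, N2, N3, N4, N5, N6, N7, N8}); total cost 2 + 3 = 5.
No covering selection has total cost below 5.

5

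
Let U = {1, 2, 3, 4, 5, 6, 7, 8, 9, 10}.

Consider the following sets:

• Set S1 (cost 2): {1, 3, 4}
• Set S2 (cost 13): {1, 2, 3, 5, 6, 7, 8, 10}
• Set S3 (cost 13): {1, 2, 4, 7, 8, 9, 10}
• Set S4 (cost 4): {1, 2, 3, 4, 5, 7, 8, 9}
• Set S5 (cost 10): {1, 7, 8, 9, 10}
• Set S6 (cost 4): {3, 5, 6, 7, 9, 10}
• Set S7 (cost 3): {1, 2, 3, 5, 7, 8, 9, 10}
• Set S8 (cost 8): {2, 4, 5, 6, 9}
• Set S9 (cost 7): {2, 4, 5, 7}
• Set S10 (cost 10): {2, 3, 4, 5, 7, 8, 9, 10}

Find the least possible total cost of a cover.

8

S4, S6 together cover every point (S4 ∪ S6 = {1, 2, 3, 4, 5, 6, 7, 8, 9, 10}); total cost 4 + 4 = 8.
The greedy pick S7, S1, S6 costs 9; no covering selection beats 8.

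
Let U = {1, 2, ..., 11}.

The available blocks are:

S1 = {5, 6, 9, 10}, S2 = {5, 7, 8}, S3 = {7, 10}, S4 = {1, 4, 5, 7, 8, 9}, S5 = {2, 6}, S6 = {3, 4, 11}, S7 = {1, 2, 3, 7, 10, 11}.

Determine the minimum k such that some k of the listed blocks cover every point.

3

Take {S4, S5, S7}. Their union is {1, 2, 3, 4, 5, 6, 7, 8, 9, 10, 11}, which is all 11 points.
No 2 of the 7 blocks cover everything (all 21 combinations miss at least one point), so 3 is optimal.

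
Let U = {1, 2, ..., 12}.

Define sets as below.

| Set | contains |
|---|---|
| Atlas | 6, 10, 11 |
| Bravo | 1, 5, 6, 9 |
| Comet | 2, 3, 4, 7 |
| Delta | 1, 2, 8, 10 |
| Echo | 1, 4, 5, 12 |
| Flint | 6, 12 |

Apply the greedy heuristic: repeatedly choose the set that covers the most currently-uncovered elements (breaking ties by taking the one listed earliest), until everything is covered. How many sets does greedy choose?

Greedy: pick Bravo (covers 4 new) → pick Comet (covers 4 new) → pick Atlas (covers 2 new) → pick Delta (covers 1 new) → pick Echo (covers 1 new). Total picks: 5.

5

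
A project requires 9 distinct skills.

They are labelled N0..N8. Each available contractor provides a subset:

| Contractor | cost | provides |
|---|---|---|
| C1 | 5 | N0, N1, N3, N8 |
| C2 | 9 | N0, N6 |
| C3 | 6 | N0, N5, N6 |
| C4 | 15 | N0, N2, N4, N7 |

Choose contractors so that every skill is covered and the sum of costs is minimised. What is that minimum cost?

C1, C3, C4 together cover every skill (C1 ∪ C3 ∪ C4 = {N0, N1, N2, N3, N4, N5, N6, N7, N8}); total cost 5 + 6 + 15 = 26.
No covering selection has total cost below 26.

26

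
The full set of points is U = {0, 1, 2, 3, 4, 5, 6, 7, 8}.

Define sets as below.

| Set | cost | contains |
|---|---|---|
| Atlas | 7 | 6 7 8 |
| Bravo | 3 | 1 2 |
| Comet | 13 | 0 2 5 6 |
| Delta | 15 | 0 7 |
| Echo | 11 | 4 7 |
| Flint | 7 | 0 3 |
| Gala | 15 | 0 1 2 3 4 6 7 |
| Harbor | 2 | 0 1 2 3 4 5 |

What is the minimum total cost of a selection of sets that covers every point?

9

Atlas, Harbor together cover every point (Atlas ∪ Harbor = {0, 1, 2, 3, 4, 5, 6, 7, 8}); total cost 7 + 2 = 9.
No covering selection has total cost below 9.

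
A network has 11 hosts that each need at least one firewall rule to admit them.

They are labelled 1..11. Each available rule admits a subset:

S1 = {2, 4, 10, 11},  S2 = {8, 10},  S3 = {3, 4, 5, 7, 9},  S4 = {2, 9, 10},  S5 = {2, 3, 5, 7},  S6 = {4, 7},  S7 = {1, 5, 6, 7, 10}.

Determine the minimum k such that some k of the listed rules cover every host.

S1 and S2 and S3 and S7 together: S1 ∪ S2 ∪ S3 ∪ S7 = {1, 2, 3, 4, 5, 6, 7, 8, 9, 10, 11} — every host is covered.
No 3 of the 7 rules cover everything (all 35 combinations miss at least one host), so 4 is optimal.

4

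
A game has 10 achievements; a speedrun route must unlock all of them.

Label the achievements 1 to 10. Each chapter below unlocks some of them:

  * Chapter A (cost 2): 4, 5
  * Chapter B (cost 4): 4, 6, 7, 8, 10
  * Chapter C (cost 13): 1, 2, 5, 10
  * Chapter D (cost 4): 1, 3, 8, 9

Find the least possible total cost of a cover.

B, C, D together cover every achievement (B ∪ C ∪ D = {1, 2, 3, 4, 5, 6, 7, 8, 9, 10}); total cost 4 + 13 + 4 = 21.
The greedy pick B, D, A, C costs 23; no covering selection beats 21.

21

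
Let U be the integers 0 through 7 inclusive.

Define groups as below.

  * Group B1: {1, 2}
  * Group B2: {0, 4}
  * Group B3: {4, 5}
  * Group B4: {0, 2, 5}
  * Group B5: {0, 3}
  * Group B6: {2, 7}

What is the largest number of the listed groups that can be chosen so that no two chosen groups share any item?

B3, B5, B6 are pairwise disjoint (B3={4,5}; B5={0,3}; B6={2,7}).
Every remaining group overlaps one of these, and no 4 of the listed groups are pairwise disjoint, so 3 is the maximum.

3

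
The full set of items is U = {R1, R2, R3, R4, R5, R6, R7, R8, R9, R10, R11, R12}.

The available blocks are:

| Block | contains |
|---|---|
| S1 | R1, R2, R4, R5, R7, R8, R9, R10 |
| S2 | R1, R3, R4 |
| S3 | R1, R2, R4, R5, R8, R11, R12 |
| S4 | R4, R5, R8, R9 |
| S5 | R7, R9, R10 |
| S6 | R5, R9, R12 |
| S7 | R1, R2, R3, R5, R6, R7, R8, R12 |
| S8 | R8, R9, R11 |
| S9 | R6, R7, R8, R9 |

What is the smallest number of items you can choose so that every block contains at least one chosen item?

2

The 2 items {R1, R9} hit every block.
The blocks S2, S6 are pairwise disjoint, so any hitting set needs a separate item for each — at least 2. Hence 2 is optimal.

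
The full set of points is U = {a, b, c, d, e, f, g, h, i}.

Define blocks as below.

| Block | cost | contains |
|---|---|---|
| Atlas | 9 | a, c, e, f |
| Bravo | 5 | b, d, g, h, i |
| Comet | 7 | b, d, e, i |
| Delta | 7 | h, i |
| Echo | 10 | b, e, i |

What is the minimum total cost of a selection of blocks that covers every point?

14

Atlas, Bravo together cover every point (Atlas ∪ Bravo = {a, b, c, d, e, f, g, h, i}); total cost 9 + 5 = 14.
No covering selection has total cost below 14.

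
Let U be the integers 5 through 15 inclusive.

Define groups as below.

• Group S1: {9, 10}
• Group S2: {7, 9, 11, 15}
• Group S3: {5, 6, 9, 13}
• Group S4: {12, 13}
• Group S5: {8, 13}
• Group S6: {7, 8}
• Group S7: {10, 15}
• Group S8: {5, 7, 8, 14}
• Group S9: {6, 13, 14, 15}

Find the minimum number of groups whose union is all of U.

5

S2 and S4 and S7 and S8 and S9 together: S2 ∪ S4 ∪ S7 ∪ S8 ∪ S9 = {5, 6, 7, 8, 9, 10, 11, 12, 13, 14, 15} — every item is covered.
No 4 of the 9 groups cover everything (all 126 combinations miss at least one item), so 5 is optimal.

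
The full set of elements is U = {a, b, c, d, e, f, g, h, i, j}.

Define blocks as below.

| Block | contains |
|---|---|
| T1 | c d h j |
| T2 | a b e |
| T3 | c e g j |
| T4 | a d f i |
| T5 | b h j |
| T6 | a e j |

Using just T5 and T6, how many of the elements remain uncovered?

Union of T5, T6 = {a, b, e, h, j}.
Not covered: c, d, f, g, i — 5 elements.

5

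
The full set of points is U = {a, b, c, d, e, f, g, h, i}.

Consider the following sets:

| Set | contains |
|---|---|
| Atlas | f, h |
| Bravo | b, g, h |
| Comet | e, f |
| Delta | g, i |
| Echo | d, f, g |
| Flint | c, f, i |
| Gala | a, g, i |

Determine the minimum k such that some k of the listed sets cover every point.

5

Bravo and Comet and Echo and Flint and Gala together: Bravo ∪ Comet ∪ Echo ∪ Flint ∪ Gala = {a, b, c, d, e, f, g, h, i} — every point is covered.
No 4 of the 7 sets cover everything (all 35 combinations miss at least one point), so 5 is optimal.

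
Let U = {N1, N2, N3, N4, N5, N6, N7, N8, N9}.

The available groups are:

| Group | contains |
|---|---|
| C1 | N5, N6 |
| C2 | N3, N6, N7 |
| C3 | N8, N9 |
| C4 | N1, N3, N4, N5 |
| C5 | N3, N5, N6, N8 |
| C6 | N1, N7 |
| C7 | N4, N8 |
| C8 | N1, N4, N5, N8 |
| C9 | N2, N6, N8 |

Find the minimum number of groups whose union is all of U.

C2, C3, C4, and C9 cover everything between them: the union {N1, N2, N3, N4, N5, N6, N7, N8, N9} is all of U.
No 3 of the 9 groups cover everything (all 84 combinations miss at least one item), so 4 is optimal.

4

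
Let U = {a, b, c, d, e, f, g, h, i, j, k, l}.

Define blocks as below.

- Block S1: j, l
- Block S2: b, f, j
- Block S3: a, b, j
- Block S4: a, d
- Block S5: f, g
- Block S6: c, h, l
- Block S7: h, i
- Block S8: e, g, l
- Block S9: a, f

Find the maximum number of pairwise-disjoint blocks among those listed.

S1, S4, S5, S7 are pairwise disjoint (S1={j,l}; S4={a,d}; S5={f,g}; S7={h,i}).
Every remaining block overlaps one of these, and no 5 of the listed blocks are pairwise disjoint, so 4 is the maximum.

4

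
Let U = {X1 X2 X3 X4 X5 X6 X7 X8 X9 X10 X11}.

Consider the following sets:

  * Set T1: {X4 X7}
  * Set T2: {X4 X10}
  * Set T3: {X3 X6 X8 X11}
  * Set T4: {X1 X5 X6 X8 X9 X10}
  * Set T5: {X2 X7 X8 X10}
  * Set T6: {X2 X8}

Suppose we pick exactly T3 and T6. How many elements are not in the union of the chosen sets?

6

Union of T3, T6 = {X2, X3, X6, X8, X11}.
Not covered: X1, X4, X5, X7, X9, X10 — 6 elements.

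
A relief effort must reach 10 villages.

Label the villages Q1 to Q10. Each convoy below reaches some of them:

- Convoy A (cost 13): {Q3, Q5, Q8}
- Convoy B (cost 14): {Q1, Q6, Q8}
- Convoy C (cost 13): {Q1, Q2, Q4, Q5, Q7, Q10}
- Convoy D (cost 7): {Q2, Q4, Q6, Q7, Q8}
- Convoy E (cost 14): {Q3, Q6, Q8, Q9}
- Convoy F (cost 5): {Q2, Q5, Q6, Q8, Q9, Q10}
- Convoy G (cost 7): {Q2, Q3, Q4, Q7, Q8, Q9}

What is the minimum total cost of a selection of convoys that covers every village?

C, F, G together cover every village (C ∪ F ∪ G = {Q1, Q2, Q3, Q4, Q5, Q6, Q7, Q8, Q9, Q10}); total cost 13 + 5 + 7 = 25.
No covering selection has total cost below 25.

25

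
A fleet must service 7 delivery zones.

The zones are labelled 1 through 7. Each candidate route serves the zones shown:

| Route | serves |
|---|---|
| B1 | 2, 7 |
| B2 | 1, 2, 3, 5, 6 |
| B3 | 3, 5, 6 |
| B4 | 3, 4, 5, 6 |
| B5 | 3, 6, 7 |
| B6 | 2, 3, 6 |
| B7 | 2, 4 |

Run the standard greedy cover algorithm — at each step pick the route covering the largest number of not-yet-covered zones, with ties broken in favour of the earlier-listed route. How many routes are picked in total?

3

Greedy: pick B2 (covers 5 new) → pick B1 (covers 1 new) → pick B4 (covers 1 new). Total picks: 3.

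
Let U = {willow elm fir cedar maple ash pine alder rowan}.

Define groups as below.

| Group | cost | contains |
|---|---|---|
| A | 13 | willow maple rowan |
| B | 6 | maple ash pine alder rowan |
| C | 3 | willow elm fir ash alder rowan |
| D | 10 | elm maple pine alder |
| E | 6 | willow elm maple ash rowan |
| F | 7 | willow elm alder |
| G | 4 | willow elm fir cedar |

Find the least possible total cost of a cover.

B, G together cover every item (B ∪ G = {willow, elm, fir, cedar, maple, ash, pine, alder, rowan}); total cost 6 + 4 = 10.
The greedy pick C, B, G costs 13; no covering selection beats 10.

10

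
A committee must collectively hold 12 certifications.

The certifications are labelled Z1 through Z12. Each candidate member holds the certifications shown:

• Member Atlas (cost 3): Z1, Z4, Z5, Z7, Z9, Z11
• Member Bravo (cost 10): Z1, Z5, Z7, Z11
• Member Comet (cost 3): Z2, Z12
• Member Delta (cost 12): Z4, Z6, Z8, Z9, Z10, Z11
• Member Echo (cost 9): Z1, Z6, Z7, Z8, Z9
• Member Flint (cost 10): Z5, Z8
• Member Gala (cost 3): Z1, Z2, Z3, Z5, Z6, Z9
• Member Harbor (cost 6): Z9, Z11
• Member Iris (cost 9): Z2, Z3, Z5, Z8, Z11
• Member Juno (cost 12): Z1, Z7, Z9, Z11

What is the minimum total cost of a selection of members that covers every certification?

21

Atlas, Comet, Delta, Gala together cover every certification (Atlas ∪ Comet ∪ Delta ∪ Gala = {Z1, Z2, Z3, Z4, Z5, Z6, Z7, Z8, Z9, Z10, Z11, Z12}); total cost 3 + 3 + 12 + 3 = 21.
No covering selection has total cost below 21.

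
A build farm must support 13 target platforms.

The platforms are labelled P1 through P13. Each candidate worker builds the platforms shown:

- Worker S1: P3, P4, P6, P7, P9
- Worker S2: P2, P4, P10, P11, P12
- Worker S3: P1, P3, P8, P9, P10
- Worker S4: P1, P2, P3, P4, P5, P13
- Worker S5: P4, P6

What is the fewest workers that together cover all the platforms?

4

Take {S1, S2, S3, S4}. Their union is {P1, P2, P3, P4, P5, P6, P7, P8, P9, P10, P11, P12, P13}, which is all 13 platforms.
Only S4 contains P5, so S4 is forced; the remaining 7 platforms need at least 3 more workers (each remaining worker adds at most 3) — so at least 4 workers are needed, and 4 is optimal.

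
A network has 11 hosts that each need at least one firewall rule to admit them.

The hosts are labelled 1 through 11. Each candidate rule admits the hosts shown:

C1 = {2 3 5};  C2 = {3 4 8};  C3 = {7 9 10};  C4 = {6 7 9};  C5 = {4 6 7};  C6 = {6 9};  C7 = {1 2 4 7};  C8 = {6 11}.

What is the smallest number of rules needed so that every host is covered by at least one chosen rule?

Take {C1, C2, C3, C7, C8}. Their union is {1, 2, 3, 4, 5, 6, 7, 8, 9, 10, 11}, which is all 11 hosts.
Only C7 contains 1, so C7 is forced; the remaining 7 hosts need at least 4 more rules (each remaining rule adds at most 2) — so at least 5 rules are needed, and 5 is optimal.

5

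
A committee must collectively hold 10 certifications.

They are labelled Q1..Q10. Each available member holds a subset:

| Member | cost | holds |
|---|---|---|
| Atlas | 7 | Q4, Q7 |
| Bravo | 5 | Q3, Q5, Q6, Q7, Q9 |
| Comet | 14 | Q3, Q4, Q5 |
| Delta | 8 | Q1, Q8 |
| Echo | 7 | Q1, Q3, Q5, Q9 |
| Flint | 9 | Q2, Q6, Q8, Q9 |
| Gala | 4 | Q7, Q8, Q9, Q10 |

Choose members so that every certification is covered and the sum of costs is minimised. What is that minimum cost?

Atlas, Echo, Flint, Gala together cover every certification (Atlas ∪ Echo ∪ Flint ∪ Gala = {Q1, Q2, Q3, Q4, Q5, Q6, Q7, Q8, Q9, Q10}); total cost 7 + 7 + 9 + 4 = 27.
The greedy pick Bravo, Gala, Atlas, Echo, Flint costs 32; no covering selection beats 27.

27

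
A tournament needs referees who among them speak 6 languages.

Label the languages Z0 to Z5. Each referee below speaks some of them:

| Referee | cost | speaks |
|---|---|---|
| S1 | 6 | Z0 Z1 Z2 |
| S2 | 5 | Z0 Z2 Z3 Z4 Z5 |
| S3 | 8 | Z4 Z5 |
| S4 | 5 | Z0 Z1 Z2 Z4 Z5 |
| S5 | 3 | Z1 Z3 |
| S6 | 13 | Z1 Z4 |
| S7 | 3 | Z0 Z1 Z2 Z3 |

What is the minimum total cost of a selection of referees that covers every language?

8

S4, S7 together cover every language (S4 ∪ S7 = {Z0, Z1, Z2, Z3, Z4, Z5}); total cost 5 + 3 = 8.
No covering selection has total cost below 8.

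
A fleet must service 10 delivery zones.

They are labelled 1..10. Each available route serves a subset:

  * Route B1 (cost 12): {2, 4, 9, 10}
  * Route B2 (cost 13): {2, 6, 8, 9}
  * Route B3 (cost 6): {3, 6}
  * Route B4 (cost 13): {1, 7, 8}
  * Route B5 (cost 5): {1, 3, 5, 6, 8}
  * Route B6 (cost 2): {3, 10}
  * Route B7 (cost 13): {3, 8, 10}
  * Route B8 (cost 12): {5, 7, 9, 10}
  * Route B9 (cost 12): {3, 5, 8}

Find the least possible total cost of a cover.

29

B1, B5, B8 together cover every zone (B1 ∪ B5 ∪ B8 = {1, 2, 3, 4, 5, 6, 7, 8, 9, 10}); total cost 12 + 5 + 12 = 29.
The greedy pick B5, B6, B1, B8 costs 31; no covering selection beats 29.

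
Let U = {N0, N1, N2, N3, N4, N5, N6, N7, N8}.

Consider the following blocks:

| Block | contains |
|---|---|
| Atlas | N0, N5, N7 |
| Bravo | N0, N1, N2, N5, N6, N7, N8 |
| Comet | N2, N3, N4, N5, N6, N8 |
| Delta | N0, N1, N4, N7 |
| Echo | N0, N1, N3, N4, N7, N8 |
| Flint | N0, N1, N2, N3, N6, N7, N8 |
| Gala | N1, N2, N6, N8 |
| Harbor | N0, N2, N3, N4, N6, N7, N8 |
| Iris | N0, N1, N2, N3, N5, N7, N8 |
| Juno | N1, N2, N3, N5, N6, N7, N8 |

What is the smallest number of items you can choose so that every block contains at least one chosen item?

H = {N0, N6} meets every block (each contains at least one member of H), and |H| = 2.
The blocks Atlas, Gala are pairwise disjoint, so any hitting set needs a separate item for each — at least 2. Hence 2 is optimal.

2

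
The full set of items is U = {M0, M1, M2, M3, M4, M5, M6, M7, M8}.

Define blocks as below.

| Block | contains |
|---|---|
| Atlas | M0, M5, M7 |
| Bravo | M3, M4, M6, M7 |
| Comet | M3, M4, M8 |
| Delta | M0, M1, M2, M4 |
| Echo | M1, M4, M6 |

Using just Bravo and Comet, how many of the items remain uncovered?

4

Union of Bravo, Comet = {M3, M4, M6, M7, M8}.
Not covered: M0, M1, M2, M5 — 4 items.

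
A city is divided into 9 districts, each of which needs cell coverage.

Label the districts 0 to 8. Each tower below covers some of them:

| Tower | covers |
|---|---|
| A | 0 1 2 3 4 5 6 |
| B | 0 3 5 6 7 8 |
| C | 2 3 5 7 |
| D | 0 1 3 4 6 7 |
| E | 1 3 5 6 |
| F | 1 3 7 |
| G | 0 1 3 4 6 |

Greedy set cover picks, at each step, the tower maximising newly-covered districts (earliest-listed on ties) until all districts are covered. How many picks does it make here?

2

Greedy: pick A (covers 7 new) → pick B (covers 2 new). Total picks: 2.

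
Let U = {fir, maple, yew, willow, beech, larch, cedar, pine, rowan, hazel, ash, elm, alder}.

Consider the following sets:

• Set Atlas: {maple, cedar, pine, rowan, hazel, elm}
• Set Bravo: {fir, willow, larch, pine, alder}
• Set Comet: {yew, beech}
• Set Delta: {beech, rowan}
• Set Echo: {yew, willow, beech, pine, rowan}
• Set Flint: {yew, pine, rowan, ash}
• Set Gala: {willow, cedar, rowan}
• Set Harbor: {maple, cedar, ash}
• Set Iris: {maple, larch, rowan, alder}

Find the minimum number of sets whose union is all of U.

Take {Atlas, Bravo, Comet, Flint}. Their union is {fir, maple, yew, willow, beech, larch, cedar, pine, rowan, hazel, ash, elm, alder}, which is all 13 elements.
No 3 of the 9 sets cover everything (all 84 combinations miss at least one element), so 4 is optimal.

4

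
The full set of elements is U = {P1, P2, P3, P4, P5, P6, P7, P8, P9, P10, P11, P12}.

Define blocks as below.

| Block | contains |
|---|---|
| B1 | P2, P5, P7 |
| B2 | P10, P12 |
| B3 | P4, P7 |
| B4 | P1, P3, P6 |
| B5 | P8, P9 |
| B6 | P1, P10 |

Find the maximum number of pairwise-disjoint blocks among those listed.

B1, B2, B4, B5 are pairwise disjoint (B1={P2,P5,P7}; B2={P10,P12}; B4={P1,P3,P6}; B5={P8,P9}).
Every remaining block overlaps one of these, and no 5 of the listed blocks are pairwise disjoint, so 4 is the maximum.

4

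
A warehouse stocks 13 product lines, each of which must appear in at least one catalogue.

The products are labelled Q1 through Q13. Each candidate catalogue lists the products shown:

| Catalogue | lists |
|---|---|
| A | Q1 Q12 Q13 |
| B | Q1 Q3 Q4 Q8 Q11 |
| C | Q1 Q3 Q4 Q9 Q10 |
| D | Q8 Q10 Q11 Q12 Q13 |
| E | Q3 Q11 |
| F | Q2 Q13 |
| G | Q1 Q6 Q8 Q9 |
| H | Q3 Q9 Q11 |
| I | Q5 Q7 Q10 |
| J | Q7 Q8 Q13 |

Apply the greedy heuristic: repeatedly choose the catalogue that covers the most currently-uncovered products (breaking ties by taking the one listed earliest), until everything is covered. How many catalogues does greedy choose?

5

Greedy: pick B (covers 5 new) → pick D (covers 3 new) → pick G (covers 2 new) → pick I (covers 2 new) → pick F (covers 1 new). Total picks: 5.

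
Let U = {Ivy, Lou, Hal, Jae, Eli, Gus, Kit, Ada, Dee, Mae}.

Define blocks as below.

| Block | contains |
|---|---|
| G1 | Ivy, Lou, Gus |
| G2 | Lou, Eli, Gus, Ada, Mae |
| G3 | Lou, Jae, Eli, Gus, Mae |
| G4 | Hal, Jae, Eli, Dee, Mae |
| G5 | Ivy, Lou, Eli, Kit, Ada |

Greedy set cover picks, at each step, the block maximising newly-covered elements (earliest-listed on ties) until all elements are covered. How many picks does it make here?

3

Greedy: pick G2 (covers 5 new) → pick G4 (covers 3 new) → pick G5 (covers 2 new). Total picks: 3.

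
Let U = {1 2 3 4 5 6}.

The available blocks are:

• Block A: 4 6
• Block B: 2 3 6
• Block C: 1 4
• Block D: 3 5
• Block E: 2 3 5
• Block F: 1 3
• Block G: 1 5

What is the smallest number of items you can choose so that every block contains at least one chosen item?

3

H = {1, 3, 4} meets every block (each contains at least one member of H), and |H| = 3.
No choice of 2 items meets every block, so 3 is the minimum.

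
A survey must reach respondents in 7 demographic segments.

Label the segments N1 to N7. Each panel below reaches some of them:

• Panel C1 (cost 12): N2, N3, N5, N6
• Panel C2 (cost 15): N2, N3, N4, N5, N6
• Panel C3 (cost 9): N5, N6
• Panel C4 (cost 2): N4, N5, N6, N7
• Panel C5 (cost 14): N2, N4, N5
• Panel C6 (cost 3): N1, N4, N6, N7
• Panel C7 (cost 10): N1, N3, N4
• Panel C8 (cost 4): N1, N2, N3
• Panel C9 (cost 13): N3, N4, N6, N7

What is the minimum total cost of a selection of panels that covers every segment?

6

C4, C8 together cover every segment (C4 ∪ C8 = {N1, N2, N3, N4, N5, N6, N7}); total cost 2 + 4 = 6.
No covering selection has total cost below 6.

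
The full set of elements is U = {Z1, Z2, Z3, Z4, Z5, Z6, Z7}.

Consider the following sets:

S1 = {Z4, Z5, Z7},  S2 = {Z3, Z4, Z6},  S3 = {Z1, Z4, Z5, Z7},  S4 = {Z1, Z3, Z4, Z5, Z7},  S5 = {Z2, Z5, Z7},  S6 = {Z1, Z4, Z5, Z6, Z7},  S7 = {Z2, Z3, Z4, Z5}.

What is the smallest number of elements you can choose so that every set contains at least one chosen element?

The 2 elements {Z2, Z4} hit every set.
The sets S2, S5 are pairwise disjoint, so any hitting set needs a separate element for each — at least 2. Hence 2 is optimal.

2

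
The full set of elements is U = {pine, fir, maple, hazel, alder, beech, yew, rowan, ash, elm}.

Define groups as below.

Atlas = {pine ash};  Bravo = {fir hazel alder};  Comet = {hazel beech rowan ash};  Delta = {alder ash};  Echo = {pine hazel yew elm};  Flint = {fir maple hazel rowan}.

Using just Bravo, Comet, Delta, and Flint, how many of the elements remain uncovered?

3

Union of Bravo, Comet, Delta, Flint = {fir, maple, hazel, alder, beech, rowan, ash}.
Not covered: pine, yew, elm — 3 elements.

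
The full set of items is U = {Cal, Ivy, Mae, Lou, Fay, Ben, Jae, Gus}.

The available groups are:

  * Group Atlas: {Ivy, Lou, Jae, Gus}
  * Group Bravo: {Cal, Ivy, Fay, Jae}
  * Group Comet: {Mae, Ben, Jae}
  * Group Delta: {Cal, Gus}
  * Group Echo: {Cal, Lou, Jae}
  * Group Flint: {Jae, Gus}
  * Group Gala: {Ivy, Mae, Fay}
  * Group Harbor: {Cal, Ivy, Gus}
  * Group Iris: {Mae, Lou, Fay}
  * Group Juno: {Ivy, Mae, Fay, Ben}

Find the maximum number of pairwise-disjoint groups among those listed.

2

Comet, Harbor are pairwise disjoint (Comet={Mae,Ben,Jae}; Harbor={Cal,Ivy,Gus}).
Every remaining group overlaps one of these, and no 3 of the listed groups are pairwise disjoint, so 2 is the maximum.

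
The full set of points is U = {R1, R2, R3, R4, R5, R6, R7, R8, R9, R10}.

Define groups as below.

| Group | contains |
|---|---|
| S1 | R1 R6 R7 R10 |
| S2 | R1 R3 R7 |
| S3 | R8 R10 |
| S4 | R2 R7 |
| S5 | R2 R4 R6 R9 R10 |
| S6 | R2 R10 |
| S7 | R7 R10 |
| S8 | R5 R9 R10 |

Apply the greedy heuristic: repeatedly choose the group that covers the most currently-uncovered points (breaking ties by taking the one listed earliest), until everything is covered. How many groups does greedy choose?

Greedy: pick S5 (covers 5 new) → pick S2 (covers 3 new) → pick S3 (covers 1 new) → pick S8 (covers 1 new). Total picks: 4.

4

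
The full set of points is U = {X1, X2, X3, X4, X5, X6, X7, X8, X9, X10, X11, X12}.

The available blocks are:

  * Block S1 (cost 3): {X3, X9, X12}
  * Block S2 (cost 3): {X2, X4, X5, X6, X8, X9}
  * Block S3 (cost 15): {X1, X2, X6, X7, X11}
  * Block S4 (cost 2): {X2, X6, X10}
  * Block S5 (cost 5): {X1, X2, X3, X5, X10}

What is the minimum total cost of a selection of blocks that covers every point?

S1, S2, S3, S4 together cover every point (S1 ∪ S2 ∪ S3 ∪ S4 = {X1, X2, X3, X4, X5, X6, X7, X8, X9, X10, X11, X12}); total cost 3 + 3 + 15 + 2 = 23.
No covering selection has total cost below 23.

23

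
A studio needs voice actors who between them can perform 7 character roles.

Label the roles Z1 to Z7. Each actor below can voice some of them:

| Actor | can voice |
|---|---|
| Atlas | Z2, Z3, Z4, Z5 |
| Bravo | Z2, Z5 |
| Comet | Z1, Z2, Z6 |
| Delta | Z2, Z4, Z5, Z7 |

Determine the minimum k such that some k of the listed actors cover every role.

Atlas and Comet and Delta together: Atlas ∪ Comet ∪ Delta = {Z1, Z2, Z3, Z4, Z5, Z6, Z7} — every role is covered.
Only Comet contains Z1, so Comet is forced; the remaining 4 roles need at least 2 more actors (each remaining actor adds at most 3) — so at least 3 actors are needed, and 3 is optimal.

3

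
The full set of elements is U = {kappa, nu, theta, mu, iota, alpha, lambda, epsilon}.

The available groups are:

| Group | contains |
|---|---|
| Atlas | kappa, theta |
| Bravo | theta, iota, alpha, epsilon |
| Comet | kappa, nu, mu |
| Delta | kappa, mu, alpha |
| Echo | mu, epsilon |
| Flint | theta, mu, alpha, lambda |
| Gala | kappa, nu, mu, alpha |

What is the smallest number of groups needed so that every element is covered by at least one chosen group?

3

Bravo, Comet, and Flint cover everything between them: the union {kappa, nu, theta, mu, iota, alpha, lambda, epsilon} is all of U.
Only Bravo contains iota, so Bravo is forced; the remaining 4 elements need at least 2 more groups (each remaining group adds at most 3) — so at least 3 groups are needed, and 3 is optimal.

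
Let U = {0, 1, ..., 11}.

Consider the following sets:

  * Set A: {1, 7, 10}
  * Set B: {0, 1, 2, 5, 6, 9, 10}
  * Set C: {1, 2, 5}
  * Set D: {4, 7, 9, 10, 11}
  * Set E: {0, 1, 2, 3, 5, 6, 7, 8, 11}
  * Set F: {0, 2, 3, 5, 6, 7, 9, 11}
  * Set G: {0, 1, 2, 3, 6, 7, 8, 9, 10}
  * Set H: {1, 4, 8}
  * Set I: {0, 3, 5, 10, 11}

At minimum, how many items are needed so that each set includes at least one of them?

2

The 2 items {1, 11} hit every set.
The sets C, D are pairwise disjoint, so any hitting set needs a separate item for each — at least 2. Hence 2 is optimal.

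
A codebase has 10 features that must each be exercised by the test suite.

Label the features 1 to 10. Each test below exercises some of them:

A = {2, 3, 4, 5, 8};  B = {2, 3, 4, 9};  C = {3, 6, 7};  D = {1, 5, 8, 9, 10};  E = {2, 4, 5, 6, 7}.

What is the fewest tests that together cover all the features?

B and C and D together: B ∪ C ∪ D = {1, 2, 3, 4, 5, 6, 7, 8, 9, 10} — every feature is covered.
Only D contains 1, so D is forced; the remaining 5 features need at least 2 more tests (each remaining test adds at most 4) — so at least 3 tests are needed, and 3 is optimal.

3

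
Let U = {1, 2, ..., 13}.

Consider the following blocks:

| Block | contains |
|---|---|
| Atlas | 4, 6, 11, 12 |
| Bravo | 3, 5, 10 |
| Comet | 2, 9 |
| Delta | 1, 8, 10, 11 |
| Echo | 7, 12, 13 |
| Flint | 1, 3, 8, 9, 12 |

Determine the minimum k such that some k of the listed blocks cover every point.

5

Atlas and Bravo and Comet and Echo and Flint together: Atlas ∪ Bravo ∪ Comet ∪ Echo ∪ Flint = {1, 2, 3, 4, 5, 6, 7, 8, 9, 10, 11, 12, 13} — every point is covered.
No 4 of the 6 blocks cover everything (all 15 combinations miss at least one point), so 5 is optimal.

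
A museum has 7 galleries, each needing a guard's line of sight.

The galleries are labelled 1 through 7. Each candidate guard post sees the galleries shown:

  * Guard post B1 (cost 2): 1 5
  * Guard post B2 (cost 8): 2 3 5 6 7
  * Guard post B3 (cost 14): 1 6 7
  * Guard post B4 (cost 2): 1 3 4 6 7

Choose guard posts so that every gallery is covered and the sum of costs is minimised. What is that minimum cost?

B2, B4 together cover every gallery (B2 ∪ B4 = {1, 2, 3, 4, 5, 6, 7}); total cost 8 + 2 = 10.
The greedy pick B4, B1, B2 costs 12; no covering selection beats 10.

10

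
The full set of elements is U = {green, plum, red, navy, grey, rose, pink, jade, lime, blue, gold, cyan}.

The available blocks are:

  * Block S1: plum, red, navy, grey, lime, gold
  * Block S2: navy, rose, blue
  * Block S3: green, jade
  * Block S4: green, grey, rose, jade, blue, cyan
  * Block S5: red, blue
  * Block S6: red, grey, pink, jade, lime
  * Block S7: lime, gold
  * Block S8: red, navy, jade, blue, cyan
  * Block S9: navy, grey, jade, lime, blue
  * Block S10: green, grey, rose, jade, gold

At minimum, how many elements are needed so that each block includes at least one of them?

Take H = {jade, blue, gold}. Each listed block contains at least one of these, so H is a hitting set of size 3.
The blocks S2, S3, S7 are pairwise disjoint, so any hitting set needs a separate element for each — at least 3. Hence 3 is optimal.

3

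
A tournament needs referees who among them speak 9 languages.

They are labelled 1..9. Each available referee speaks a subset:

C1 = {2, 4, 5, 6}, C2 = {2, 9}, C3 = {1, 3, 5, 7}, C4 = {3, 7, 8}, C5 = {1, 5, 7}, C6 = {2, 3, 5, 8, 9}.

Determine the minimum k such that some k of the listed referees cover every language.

Take {C1, C3, C6}. Their union is {1, 2, 3, 4, 5, 6, 7, 8, 9}, which is all 9 languages.
Only C1 contains 4, so C1 is forced; the remaining 5 languages need at least 2 more referees (each remaining referee adds at most 3) — so at least 3 referees are needed, and 3 is optimal.

3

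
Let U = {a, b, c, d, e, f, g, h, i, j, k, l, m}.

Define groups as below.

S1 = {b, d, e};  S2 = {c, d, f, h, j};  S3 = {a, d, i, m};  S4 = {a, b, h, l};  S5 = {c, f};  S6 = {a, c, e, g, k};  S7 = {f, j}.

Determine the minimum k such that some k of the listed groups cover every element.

S3 and S4 and S6 and S7 together: S3 ∪ S4 ∪ S6 ∪ S7 = {a, b, c, d, e, f, g, h, i, j, k, l, m} — every element is covered.
Only S3 contains i, so S3 is forced; the remaining 9 elements need at least 3 more groups (each remaining group adds at most 4) — so at least 4 groups are needed, and 4 is optimal.

4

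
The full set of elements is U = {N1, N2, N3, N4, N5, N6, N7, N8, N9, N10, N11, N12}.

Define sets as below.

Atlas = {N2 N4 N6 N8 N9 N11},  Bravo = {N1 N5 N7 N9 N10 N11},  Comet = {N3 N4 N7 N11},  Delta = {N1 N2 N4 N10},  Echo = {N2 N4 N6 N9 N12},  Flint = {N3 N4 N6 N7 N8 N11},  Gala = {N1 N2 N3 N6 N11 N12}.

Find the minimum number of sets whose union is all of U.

Bravo, Echo, and Flint cover everything between them: the union {N1, N2, N3, N4, N5, N6, N7, N8, N9, N10, N11, N12} is all of U.
Only Bravo contains N5, so Bravo is forced; the remaining 6 elements need at least 2 more sets (each remaining set adds at most 4) — so at least 3 sets are needed, and 3 is optimal.

3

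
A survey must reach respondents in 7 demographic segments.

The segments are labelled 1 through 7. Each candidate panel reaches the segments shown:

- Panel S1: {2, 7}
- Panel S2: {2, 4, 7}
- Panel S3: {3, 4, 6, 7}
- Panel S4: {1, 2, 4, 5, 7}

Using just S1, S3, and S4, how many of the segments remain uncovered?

Union of S1, S3, S4 = {1, 2, 3, 4, 5, 6, 7} — that's every segment, so 0 are uncovered.

0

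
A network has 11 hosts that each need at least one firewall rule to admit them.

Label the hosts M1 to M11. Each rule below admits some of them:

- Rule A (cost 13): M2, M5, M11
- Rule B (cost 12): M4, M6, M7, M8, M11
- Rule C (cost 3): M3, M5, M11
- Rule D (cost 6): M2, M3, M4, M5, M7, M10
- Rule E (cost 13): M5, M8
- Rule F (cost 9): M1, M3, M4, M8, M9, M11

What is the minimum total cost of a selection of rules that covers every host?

27

B, D, F together cover every host (B ∪ D ∪ F = {M1, M2, M3, M4, M5, M6, M7, M8, M9, M10, M11}); total cost 12 + 6 + 9 = 27.
The greedy pick C, D, F, B costs 30; no covering selection beats 27.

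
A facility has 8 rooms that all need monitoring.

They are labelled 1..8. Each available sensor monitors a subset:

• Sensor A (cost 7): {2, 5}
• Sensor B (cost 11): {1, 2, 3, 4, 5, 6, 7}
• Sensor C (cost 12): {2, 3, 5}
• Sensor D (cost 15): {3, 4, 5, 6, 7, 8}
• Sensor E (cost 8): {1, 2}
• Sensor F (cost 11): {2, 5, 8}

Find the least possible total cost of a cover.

B, F together cover every room (B ∪ F = {1, 2, 3, 4, 5, 6, 7, 8}); total cost 11 + 11 = 22.
No covering selection has total cost below 22.

22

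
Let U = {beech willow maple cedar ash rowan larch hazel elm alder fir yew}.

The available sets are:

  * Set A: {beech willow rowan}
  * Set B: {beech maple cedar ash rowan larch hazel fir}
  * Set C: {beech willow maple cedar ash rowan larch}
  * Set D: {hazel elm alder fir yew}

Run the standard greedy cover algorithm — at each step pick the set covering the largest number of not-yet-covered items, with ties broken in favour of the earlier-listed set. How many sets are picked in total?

Greedy: pick B (covers 8 new) → pick D (covers 3 new) → pick A (covers 1 new). Total picks: 3.
(The true minimum cover uses only 2 sets, so greedy is not optimal here.)

3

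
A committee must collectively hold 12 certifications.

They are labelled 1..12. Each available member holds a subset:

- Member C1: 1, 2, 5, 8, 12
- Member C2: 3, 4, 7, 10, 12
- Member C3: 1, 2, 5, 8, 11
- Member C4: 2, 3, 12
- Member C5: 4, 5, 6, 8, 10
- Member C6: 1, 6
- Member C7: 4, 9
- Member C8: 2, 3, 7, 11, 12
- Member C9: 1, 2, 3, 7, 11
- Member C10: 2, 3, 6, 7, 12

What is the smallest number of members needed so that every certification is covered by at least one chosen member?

Take {C5, C7, C9, C10}. Their union is {1, 2, 3, 4, 5, 6, 7, 8, 9, 10, 11, 12}, which is all 12 certifications.
No 3 of the 10 members cover everything (all 120 combinations miss at least one certification), so 4 is optimal.

4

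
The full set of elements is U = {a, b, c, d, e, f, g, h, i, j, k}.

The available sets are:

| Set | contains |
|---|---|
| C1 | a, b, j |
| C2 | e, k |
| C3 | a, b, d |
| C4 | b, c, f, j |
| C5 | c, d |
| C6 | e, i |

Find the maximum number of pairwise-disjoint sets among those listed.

C1, C2, C5 are pairwise disjoint (C1={a,b,j}; C2={e,k}; C5={c,d}).
Every remaining set overlaps one of these, and no 4 of the listed sets are pairwise disjoint, so 3 is the maximum.

3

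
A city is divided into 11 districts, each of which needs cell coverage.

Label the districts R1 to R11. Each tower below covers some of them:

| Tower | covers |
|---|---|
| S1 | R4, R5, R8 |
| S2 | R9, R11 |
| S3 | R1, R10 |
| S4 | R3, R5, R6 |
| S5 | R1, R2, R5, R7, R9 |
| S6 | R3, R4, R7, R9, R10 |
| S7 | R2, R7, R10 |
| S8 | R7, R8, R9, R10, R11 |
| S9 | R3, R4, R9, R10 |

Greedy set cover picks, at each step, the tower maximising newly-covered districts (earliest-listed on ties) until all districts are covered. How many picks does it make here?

Greedy: pick S5 (covers 5 new) → pick S6 (covers 3 new) → pick S8 (covers 2 new) → pick S4 (covers 1 new). Total picks: 4.

4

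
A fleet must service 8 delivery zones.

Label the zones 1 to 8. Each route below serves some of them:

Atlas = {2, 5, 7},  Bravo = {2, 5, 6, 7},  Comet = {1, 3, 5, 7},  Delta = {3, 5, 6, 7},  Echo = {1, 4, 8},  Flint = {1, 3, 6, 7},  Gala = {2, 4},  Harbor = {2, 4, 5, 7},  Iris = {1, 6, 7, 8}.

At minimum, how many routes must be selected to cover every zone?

3

Take {Flint, Harbor, Iris}. Their union is {1, 2, 3, 4, 5, 6, 7, 8}, which is all 8 zones.
No 2 of the 9 routes cover everything (all 36 combinations miss at least one zone), so 3 is optimal.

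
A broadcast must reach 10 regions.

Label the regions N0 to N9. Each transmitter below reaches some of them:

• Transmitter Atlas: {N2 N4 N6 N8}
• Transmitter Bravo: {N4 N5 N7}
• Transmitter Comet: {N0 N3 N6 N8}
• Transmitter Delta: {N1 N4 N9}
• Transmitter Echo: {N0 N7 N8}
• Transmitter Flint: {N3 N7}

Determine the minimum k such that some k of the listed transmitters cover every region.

4

Atlas and Bravo and Comet and Delta together: Atlas ∪ Bravo ∪ Comet ∪ Delta = {N0, N1, N2, N3, N4, N5, N6, N7, N8, N9} — every region is covered.
Only Atlas contains N2, so Atlas is forced; the remaining 6 regions need at least 3 more transmitters (each remaining transmitter adds at most 2) — so at least 4 transmitters are needed, and 4 is optimal.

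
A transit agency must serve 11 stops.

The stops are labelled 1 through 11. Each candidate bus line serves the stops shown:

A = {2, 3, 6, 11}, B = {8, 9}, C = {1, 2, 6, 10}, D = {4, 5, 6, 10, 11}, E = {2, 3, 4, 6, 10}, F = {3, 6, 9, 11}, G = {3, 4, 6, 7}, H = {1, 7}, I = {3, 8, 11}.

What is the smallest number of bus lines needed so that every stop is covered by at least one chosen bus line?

4

Take {A, B, D, H}. Their union is {1, 2, 3, 4, 5, 6, 7, 8, 9, 10, 11}, which is all 11 stops.
Only D contains 5, so D is forced; the remaining 6 stops need at least 3 more bus lines (each remaining bus line adds at most 2) — so at least 4 bus lines are needed, and 4 is optimal.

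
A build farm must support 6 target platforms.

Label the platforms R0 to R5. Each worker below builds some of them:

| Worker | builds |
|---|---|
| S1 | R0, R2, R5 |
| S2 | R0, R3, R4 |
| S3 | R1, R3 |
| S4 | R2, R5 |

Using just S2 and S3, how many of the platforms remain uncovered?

Union of S2, S3 = {R0, R1, R3, R4}.
Not covered: R2, R5 — 2 platforms.

2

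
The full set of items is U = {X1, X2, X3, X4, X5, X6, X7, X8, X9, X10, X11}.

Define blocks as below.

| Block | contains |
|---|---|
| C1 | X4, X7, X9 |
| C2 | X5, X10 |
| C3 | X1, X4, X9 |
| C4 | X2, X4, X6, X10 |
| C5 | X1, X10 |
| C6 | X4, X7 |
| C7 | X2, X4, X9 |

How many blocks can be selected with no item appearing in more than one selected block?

C2, C7 are pairwise disjoint (C2={X5,X10}; C7={X2,X4,X9}).
Every remaining block overlaps one of these, and no 3 of the listed blocks are pairwise disjoint, so 2 is the maximum.

2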